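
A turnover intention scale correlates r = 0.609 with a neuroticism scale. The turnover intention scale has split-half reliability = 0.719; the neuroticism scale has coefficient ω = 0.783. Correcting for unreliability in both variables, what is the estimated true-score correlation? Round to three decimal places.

r_true = r_obs / √(r_xx · r_yy) = 0.609 / √(0.719 × 0.783) = 0.609 / √0.562977 = 0.609 / 0.7503 ≈ 0.812.

0.812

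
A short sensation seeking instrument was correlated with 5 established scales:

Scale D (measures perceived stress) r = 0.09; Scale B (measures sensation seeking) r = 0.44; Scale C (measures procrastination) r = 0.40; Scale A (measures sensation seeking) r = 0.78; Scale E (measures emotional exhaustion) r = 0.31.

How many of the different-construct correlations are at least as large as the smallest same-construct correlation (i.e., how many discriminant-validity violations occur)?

0

Convergent (same construct = sensation seeking): Scale B, Scale A.
Smallest convergent = 0.44. Discriminant values: 0.09, 0.40, 0.31; count ≥ 0.44 → 0.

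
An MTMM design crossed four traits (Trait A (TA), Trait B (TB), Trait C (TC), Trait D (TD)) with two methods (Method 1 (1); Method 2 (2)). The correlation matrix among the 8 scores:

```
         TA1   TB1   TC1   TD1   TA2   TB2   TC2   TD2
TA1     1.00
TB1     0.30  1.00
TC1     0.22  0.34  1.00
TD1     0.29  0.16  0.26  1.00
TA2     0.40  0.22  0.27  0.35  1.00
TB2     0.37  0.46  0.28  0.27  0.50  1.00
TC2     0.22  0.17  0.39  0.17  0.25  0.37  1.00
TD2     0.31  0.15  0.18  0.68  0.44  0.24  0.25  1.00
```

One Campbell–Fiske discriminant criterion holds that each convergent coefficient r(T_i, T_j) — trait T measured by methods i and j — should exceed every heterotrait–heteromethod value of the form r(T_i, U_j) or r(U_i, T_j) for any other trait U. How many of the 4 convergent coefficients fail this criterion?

Convergent coefficients and their comparison sets:
TA (methods 1·2): 0.40 vs {0.37, 0.22, 0.22, 0.27, 0.31, 0.35} → pass.
TB (methods 1·2): 0.46 vs {0.22, 0.37, 0.17, 0.28, 0.15, 0.27} → pass.
TC (methods 1·2): 0.39 vs {0.27, 0.22, 0.28, 0.17, 0.18, 0.17} → pass.
TD (methods 1·2): 0.68 vs {0.35, 0.31, 0.27, 0.15, 0.17, 0.18} → pass.
0 of 4 fail.

0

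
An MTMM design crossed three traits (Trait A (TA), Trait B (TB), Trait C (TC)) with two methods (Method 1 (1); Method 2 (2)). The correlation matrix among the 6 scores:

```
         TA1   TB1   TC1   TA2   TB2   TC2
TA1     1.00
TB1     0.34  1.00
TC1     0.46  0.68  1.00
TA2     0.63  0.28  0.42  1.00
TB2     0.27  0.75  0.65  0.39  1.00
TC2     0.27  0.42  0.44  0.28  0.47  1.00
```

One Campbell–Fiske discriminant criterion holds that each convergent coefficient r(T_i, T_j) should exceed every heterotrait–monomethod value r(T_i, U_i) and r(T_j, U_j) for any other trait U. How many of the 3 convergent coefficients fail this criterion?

1

Convergent coefficients and their comparison sets:
TA (methods 1·2): 0.63 vs {0.34, 0.39, 0.46, 0.28} → pass.
TB (methods 1·2): 0.75 vs {0.34, 0.39, 0.68, 0.47} → pass.
TC (methods 1·2): 0.44 vs {0.46, 0.28, 0.68, 0.47} → fail.
1 of 3 fail.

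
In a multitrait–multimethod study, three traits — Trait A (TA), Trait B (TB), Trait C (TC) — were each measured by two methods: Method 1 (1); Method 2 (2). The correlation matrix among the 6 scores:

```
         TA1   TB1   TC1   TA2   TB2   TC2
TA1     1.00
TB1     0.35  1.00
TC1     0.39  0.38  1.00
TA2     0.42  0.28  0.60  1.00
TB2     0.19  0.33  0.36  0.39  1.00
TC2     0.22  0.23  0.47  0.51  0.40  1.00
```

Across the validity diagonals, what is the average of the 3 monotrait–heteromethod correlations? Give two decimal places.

Convergent values: 0.42, 0.33, 0.47; mean = 1.22/3 = 0.41.

0.41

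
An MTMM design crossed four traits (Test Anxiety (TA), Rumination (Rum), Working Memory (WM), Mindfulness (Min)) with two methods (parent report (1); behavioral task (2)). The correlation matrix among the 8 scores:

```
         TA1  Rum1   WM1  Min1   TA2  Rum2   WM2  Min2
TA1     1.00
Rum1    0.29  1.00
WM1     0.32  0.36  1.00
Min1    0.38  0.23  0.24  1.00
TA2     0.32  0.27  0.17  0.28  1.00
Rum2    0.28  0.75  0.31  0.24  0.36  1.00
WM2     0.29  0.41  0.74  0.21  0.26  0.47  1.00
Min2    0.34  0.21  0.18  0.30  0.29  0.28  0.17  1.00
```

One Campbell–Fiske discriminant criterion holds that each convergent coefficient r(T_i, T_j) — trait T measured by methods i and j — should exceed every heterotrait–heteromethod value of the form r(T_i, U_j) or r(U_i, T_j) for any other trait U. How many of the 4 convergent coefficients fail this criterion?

Checking each validity diagonal entry against its comparison values:
TA (methods 1·2): 0.32 vs {0.28, 0.27, 0.29, 0.17, 0.34, 0.28} → fail.
Rum (methods 1·2): 0.75 vs {0.27, 0.28, 0.41, 0.31, 0.21, 0.24} → pass.
WM (methods 1·2): 0.74 vs {0.17, 0.29, 0.31, 0.41, 0.18, 0.21} → pass.
Min (methods 1·2): 0.30 vs {0.28, 0.34, 0.24, 0.21, 0.21, 0.18} → fail.
2 of 4 fail.

2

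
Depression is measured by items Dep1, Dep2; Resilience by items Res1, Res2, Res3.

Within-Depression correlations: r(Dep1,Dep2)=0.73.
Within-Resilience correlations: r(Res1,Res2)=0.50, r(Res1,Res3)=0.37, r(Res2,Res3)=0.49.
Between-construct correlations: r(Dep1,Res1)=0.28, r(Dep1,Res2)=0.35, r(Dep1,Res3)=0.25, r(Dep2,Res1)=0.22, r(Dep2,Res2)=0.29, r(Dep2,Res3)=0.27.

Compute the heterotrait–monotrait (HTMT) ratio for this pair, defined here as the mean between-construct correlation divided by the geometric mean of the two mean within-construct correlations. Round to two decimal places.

0.48

Mean between = 1.66/6 = 0.2767.
Mean within-Dep = 0.73/1 = 0.7300; mean within-Res = 1.36/3 = 0.4533.
Geometric mean = √(0.7300 × 0.4533) = 0.5752.
HTMT = 0.2767 / 0.5752 = 0.48.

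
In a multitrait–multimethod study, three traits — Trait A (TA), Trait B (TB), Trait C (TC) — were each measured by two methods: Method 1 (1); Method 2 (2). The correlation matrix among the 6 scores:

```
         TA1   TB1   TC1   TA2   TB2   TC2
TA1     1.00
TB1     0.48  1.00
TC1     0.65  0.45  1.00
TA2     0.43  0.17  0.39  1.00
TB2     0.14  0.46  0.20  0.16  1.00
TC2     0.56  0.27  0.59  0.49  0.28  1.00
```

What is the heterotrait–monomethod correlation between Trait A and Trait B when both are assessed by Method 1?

Different traits, same method: r(TA1, TB1) = 0.48.

0.48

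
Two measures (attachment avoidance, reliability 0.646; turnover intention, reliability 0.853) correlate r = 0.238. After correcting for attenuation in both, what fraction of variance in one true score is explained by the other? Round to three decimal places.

0.103

Disattenuated r = 0.238 / √(0.646 × 0.853) = 0.238 / 0.7423 = 0.3206.
Shared true-score variance = 0.3206² = 0.1028 ≈ 0.103.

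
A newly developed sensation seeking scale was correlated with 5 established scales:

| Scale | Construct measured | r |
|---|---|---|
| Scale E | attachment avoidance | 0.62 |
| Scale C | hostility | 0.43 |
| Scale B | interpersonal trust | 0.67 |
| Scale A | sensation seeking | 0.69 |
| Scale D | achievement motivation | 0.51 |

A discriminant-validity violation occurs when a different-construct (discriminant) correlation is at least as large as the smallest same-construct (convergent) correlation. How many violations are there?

Convergent (same construct = sensation seeking): Scale A.
Smallest convergent = 0.69. Discriminant values: 0.62, 0.43, 0.67, 0.51; count ≥ 0.69 → 0.

0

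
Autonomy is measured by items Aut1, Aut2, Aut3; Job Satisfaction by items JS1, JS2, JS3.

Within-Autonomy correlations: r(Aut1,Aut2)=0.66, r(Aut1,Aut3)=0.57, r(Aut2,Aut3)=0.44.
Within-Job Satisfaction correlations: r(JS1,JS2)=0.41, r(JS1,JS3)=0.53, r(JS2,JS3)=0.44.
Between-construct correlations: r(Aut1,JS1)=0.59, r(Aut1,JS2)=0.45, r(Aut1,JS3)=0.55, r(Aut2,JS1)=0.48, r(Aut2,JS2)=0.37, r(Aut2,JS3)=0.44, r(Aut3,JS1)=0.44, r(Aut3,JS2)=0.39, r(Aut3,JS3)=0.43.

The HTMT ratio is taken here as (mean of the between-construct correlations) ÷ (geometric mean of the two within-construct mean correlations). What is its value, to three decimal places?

Between-construct mean = 4.14/9 = 0.4600.
Mean within-Aut = 1.67/3 = 0.5567; mean within-JS = 1.38/3 = 0.4600.
Geometric mean = √(0.5567 × 0.4600) = 0.5060.
HTMT = 0.4600 / 0.5060 = 0.909.

0.909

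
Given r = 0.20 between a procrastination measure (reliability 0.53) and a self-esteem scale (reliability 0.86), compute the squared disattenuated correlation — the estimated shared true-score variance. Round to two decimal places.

Disattenuated r = 0.20 / √(0.53 × 0.86) = 0.20 / 0.6751 = 0.2963.
Shared true-score variance = 0.2963² = 0.0878 ≈ 0.09.

0.09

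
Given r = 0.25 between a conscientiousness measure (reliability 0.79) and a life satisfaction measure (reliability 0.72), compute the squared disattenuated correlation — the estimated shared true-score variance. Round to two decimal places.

Disattenuated r = 0.25 / √(0.79 × 0.72) = 0.25 / 0.7542 = 0.3315.
Shared true-score variance = 0.3315² = 0.1099 ≈ 0.11.

0.11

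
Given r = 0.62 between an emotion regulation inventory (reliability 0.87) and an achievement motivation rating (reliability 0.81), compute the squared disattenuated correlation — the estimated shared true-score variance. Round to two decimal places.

Disattenuated r = 0.62 / √(0.87 × 0.81) = 0.62 / 0.8395 = 0.7385.
Shared true-score variance = 0.7385² = 0.5454 ≈ 0.55.

0.55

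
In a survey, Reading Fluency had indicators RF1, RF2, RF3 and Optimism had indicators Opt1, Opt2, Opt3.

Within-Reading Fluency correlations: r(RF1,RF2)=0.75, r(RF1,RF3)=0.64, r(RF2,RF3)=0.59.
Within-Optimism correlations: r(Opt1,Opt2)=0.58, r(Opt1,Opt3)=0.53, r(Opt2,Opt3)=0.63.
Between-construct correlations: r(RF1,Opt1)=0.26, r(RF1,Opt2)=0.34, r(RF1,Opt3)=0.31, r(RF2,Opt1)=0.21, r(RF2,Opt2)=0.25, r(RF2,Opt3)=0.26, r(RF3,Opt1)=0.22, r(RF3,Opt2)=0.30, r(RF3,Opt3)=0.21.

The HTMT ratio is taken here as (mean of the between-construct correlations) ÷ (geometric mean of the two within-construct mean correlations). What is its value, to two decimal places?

0.42

Between-construct mean = 2.36/9 = 0.2622.
Mean within-RF = 1.98/3 = 0.6600; mean within-Opt = 1.74/3 = 0.5800.
Geometric mean = √(0.6600 × 0.5800) = 0.6187.
HTMT = 0.2622 / 0.6187 = 0.42.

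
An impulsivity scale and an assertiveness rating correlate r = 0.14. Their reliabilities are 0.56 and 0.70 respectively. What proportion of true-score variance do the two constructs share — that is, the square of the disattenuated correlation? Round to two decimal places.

Disattenuated r = 0.14 / √(0.56 × 0.70) = 0.14 / 0.6261 = 0.2236.
Shared true-score variance = 0.2236² = 0.0500 ≈ 0.05.

0.05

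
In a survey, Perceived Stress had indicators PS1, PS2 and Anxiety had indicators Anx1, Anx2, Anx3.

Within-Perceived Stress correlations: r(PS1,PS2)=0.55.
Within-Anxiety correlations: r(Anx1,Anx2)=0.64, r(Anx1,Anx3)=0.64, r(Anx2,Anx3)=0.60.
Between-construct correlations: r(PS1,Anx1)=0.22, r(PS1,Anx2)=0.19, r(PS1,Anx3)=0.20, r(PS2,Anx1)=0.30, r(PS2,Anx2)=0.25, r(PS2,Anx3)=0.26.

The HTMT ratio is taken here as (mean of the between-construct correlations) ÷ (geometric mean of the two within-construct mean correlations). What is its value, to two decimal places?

0.40

Mean heterotrait r = 1.42/6 = 0.2367.
Mean within-PS = 0.55/1 = 0.5500; mean within-Anx = 1.88/3 = 0.6267.
Geometric mean = √(0.5500 × 0.6267) = 0.5871.
HTMT = 0.2367 / 0.5871 = 0.40.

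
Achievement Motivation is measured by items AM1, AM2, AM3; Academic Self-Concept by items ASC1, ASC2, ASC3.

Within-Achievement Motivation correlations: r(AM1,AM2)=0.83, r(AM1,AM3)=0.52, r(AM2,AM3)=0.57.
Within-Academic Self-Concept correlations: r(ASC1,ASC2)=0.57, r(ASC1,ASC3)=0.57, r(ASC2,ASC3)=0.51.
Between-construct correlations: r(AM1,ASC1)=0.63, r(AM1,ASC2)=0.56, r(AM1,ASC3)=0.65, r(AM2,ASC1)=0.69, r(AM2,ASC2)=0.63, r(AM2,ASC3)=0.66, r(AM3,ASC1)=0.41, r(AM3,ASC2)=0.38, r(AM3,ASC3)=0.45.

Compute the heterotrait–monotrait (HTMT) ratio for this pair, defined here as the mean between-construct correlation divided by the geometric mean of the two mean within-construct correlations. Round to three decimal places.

0.948

Mean between = 5.06/9 = 0.5622.
Mean within-AM = 1.92/3 = 0.6400; mean within-ASC = 1.65/3 = 0.5500.
Geometric mean = √(0.6400 × 0.5500) = 0.5933.
HTMT = 0.5622 / 0.5933 = 0.948.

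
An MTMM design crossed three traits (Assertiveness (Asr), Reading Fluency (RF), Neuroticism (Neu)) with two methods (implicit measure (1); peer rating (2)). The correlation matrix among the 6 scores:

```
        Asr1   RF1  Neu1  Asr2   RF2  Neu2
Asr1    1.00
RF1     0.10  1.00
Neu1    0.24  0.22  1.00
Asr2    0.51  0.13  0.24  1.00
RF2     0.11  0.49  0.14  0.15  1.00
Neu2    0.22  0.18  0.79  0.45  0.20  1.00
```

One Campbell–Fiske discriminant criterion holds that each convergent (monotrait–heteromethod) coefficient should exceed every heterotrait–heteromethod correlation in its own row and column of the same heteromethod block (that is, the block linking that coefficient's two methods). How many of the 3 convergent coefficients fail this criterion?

0

Convergent coefficients and their comparison sets:
Asr (methods 1·2): 0.51 vs {0.11, 0.13, 0.22, 0.24} → pass.
RF (methods 1·2): 0.49 vs {0.13, 0.11, 0.18, 0.14} → pass.
Neu (methods 1·2): 0.79 vs {0.24, 0.22, 0.14, 0.18} → pass.
0 of 3 fail.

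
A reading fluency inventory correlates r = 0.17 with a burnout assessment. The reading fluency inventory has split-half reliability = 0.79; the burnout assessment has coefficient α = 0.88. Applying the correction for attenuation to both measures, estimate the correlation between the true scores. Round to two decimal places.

r_true = r_obs / √(r_xx · r_yy) = 0.17 / √(0.79 × 0.88) = 0.17 / √0.6952 = 0.17 / 0.8338 ≈ 0.20.

0.20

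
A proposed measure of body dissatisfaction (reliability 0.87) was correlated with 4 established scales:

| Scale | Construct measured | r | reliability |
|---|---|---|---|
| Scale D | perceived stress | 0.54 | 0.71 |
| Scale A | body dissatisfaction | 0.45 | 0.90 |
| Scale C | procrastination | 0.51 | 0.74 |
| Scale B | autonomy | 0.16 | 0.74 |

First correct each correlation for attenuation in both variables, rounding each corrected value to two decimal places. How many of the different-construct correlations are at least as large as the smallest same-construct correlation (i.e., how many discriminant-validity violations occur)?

2

Disattenuated r (r / √(r_scale · r_new)):
  Scale D (disc): 0.54 / √(0.71·0.87) = 0.69
  Scale A (conv): 0.45 / √(0.90·0.87) = 0.51
  Scale C (disc): 0.51 / √(0.74·0.87) = 0.64
  Scale B (disc): 0.16 / √(0.74·0.87) = 0.20
Smallest convergent = 0.51. Discriminant values: 0.69, 0.64, 0.20; count ≥ 0.51 → 2.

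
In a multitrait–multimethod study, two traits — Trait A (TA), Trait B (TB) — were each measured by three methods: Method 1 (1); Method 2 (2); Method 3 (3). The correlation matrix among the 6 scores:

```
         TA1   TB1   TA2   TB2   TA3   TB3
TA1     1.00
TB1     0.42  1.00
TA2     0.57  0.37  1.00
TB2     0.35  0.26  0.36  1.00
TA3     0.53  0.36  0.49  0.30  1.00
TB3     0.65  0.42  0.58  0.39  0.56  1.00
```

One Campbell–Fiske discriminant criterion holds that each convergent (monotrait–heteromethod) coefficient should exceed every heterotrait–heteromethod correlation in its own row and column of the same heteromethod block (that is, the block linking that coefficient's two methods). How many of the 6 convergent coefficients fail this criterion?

5

Checking each validity diagonal entry against its comparison values:
TA (methods 1·2): 0.57 vs {0.35, 0.37} → pass.
TA (methods 1·3): 0.53 vs {0.65, 0.36} → fail.
TA (methods 2·3): 0.49 vs {0.58, 0.30} → fail.
TB (methods 1·2): 0.26 vs {0.37, 0.35} → fail.
TB (methods 1·3): 0.42 vs {0.36, 0.65} → fail.
TB (methods 2·3): 0.39 vs {0.30, 0.58} → fail.
5 of 6 fail.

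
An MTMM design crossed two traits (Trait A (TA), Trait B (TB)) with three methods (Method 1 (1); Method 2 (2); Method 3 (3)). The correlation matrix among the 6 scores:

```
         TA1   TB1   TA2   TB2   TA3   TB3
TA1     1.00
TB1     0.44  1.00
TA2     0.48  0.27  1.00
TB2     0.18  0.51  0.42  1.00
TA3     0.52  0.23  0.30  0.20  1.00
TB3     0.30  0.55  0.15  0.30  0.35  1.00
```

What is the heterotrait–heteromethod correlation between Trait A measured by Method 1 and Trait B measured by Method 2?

Different traits and methods: r(TA1, TB2) = 0.18.

0.18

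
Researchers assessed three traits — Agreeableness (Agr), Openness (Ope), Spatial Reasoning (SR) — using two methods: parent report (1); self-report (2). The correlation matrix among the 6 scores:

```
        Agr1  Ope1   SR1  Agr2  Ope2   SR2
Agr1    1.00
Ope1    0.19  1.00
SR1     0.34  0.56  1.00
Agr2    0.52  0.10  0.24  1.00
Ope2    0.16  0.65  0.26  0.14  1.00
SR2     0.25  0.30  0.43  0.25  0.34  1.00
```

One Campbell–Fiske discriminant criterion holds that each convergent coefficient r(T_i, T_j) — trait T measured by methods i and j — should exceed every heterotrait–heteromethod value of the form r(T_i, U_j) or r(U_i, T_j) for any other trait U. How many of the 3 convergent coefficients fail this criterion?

0

Checking each validity diagonal entry against its comparison values:
Agr (methods 1·2): 0.52 vs {0.16, 0.10, 0.25, 0.24} → pass.
Ope (methods 1·2): 0.65 vs {0.10, 0.16, 0.30, 0.26} → pass.
SR (methods 1·2): 0.43 vs {0.24, 0.25, 0.26, 0.30} → pass.
0 of 3 fail.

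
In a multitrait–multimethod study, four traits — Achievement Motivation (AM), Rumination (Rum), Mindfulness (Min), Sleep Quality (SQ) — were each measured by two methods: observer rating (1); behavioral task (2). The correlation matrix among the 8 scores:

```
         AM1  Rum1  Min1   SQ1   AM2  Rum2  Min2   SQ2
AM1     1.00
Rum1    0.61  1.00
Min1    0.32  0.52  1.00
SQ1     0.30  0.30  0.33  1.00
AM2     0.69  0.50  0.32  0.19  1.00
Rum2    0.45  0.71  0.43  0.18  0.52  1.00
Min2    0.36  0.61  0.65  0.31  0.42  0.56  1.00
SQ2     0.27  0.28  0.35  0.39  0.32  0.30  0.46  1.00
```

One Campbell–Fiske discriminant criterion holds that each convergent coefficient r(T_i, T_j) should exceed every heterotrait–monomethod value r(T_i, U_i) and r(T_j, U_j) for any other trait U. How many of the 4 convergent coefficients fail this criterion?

1

Checking each validity diagonal entry against its comparison values:
AM (methods 1·2): 0.69 vs {0.61, 0.52, 0.32, 0.42, 0.30, 0.32} → pass.
Rum (methods 1·2): 0.71 vs {0.61, 0.52, 0.52, 0.56, 0.30, 0.30} → pass.
Min (methods 1·2): 0.65 vs {0.32, 0.42, 0.52, 0.56, 0.33, 0.46} → pass.
SQ (methods 1·2): 0.39 vs {0.30, 0.32, 0.30, 0.30, 0.33, 0.46} → fail.
1 of 4 fail.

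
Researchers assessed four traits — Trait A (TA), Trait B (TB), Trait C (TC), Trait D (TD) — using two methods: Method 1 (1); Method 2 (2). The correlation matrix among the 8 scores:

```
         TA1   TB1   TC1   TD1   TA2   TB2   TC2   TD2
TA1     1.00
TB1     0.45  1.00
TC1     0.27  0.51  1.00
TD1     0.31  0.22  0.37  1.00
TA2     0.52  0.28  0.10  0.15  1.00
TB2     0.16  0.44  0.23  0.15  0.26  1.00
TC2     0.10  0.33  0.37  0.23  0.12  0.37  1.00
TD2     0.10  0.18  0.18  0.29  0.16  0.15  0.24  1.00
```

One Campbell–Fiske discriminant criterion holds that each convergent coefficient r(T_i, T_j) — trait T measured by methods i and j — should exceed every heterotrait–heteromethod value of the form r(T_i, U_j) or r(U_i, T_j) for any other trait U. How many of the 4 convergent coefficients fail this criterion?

Each convergent coefficient versus the relevant comparison correlations:
TA (methods 1·2): 0.52 vs {0.16, 0.28, 0.10, 0.10, 0.10, 0.15} → pass.
TB (methods 1·2): 0.44 vs {0.28, 0.16, 0.33, 0.23, 0.18, 0.15} → pass.
TC (methods 1·2): 0.37 vs {0.10, 0.10, 0.23, 0.33, 0.18, 0.23} → pass.
TD (methods 1·2): 0.29 vs {0.15, 0.10, 0.15, 0.18, 0.23, 0.18} → pass.
0 of 4 fail.

0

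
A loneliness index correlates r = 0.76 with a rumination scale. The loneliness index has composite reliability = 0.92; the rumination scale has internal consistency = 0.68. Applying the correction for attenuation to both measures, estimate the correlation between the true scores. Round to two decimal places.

0.96

r_true = r_obs / √(r_xx · r_yy) = 0.76 / √(0.92 × 0.68) = 0.76 / √0.6256 = 0.76 / 0.7909 ≈ 0.96.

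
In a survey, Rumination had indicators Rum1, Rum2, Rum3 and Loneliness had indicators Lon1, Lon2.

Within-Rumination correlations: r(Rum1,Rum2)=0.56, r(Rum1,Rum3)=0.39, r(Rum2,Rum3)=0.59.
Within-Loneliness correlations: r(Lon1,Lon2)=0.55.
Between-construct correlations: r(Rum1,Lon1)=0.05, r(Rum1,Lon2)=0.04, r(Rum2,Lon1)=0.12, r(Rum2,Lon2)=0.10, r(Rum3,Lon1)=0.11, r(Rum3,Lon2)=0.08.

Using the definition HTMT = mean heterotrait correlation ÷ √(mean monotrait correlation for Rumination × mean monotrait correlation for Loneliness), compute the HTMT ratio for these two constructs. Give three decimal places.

Mean between = 0.50/6 = 0.0833.
Mean within-Rum = 1.54/3 = 0.5133; mean within-Lon = 0.55/1 = 0.5500.
Geometric mean = √(0.5133 × 0.5500) = 0.5313.
HTMT = 0.0833 / 0.5313 = 0.157.

0.157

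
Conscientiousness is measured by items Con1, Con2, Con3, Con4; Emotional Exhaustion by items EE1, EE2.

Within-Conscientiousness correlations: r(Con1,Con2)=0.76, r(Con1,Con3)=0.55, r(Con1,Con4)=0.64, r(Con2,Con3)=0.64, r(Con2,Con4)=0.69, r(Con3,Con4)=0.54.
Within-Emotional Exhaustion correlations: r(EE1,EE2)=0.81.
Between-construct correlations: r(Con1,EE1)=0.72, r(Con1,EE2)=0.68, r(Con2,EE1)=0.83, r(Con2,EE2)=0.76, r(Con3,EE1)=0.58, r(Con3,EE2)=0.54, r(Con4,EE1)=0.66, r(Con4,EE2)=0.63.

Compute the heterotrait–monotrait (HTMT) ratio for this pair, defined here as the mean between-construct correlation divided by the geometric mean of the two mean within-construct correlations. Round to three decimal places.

0.940

Mean heterotrait r = 5.40/8 = 0.6750.
Mean within-Con = 3.82/6 = 0.6367; mean within-EE = 0.81/1 = 0.8100.
Geometric mean = √(0.6367 × 0.8100) = 0.7181.
HTMT = 0.6750 / 0.7181 = 0.940.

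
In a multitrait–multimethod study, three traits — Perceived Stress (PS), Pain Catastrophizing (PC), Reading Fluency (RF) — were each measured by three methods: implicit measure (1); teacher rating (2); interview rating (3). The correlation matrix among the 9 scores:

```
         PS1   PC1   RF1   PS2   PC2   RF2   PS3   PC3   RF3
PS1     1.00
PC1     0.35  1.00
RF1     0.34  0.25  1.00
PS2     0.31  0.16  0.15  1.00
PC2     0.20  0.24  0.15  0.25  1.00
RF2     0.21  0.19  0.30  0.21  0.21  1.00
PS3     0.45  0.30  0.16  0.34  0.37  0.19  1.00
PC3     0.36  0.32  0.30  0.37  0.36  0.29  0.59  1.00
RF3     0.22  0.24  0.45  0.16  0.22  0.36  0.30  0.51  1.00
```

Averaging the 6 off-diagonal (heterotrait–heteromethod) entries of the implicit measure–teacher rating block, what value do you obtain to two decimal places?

0.18

HTHM values (method 1 × method 2): 0.20, 0.21, 0.16, 0.19, 0.15, 0.15; mean = 1.06/6 = 0.18.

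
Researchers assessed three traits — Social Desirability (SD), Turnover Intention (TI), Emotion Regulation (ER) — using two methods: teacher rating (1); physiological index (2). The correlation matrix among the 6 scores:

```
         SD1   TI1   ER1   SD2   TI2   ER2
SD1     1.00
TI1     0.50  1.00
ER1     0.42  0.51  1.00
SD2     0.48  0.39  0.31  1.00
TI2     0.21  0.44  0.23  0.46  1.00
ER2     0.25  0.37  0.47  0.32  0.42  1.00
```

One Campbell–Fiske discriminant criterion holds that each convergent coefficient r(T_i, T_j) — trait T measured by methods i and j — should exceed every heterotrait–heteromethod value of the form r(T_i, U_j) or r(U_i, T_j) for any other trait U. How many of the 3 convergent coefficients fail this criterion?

0

Each convergent coefficient versus the relevant comparison correlations:
SD (methods 1·2): 0.48 vs {0.21, 0.39, 0.25, 0.31} → pass.
TI (methods 1·2): 0.44 vs {0.39, 0.21, 0.37, 0.23} → pass.
ER (methods 1·2): 0.47 vs {0.31, 0.25, 0.23, 0.37} → pass.
0 of 3 fail.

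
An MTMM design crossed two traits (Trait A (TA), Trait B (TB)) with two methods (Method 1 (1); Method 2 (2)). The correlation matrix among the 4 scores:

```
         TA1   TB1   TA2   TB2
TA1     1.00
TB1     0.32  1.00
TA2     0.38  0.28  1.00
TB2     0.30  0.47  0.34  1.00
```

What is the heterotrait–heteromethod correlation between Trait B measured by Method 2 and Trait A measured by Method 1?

Different traits and methods: r(TB2, TA1) = 0.30.

0.30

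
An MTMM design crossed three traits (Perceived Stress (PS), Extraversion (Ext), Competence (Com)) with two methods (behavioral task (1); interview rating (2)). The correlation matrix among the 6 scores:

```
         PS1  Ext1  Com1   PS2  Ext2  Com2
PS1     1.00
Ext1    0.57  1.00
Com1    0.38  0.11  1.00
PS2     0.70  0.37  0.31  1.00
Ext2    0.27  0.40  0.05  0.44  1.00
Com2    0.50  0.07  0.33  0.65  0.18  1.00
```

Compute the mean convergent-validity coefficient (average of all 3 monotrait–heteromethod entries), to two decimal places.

Convergent values: 0.70, 0.40, 0.33; mean = 1.43/3 = 0.48.

0.48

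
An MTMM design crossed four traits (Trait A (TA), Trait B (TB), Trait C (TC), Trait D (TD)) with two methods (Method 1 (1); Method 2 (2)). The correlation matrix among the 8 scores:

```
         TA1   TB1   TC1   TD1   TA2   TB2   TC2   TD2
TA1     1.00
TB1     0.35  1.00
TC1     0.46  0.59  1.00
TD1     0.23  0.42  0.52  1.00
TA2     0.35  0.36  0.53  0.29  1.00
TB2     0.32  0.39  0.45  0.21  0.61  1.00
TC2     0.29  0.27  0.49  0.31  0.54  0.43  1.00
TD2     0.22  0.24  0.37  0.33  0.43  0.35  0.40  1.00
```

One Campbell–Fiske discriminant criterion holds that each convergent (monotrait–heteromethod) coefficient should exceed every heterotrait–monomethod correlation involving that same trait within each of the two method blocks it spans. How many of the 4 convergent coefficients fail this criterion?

4

Convergent coefficients and their comparison sets:
TA (methods 1·2): 0.35 vs {0.35, 0.61, 0.46, 0.54, 0.23, 0.43} → fail.
TB (methods 1·2): 0.39 vs {0.35, 0.61, 0.59, 0.43, 0.42, 0.35} → fail.
TC (methods 1·2): 0.49 vs {0.46, 0.54, 0.59, 0.43, 0.52, 0.40} → fail.
TD (methods 1·2): 0.33 vs {0.23, 0.43, 0.42, 0.35, 0.52, 0.40} → fail.
4 of 4 fail.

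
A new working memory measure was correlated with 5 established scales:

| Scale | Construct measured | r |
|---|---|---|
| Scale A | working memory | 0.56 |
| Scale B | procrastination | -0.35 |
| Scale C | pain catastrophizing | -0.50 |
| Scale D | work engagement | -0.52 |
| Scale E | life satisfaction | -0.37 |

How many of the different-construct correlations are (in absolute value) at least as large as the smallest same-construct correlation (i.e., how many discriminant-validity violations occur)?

0

Convergent (same construct = working memory): Scale A.
Smallest convergent = 0.56. Discriminant |r|: 0.35, 0.50, 0.52, 0.37; count ≥ 0.56 → 0.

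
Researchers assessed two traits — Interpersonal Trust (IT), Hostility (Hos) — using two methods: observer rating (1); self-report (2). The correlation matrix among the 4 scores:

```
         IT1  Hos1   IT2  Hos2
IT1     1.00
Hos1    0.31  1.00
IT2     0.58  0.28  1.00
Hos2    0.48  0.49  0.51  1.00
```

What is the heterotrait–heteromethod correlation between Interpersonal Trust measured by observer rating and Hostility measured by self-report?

0.48

Different traits and methods: r(IT1, Hos2) = 0.48.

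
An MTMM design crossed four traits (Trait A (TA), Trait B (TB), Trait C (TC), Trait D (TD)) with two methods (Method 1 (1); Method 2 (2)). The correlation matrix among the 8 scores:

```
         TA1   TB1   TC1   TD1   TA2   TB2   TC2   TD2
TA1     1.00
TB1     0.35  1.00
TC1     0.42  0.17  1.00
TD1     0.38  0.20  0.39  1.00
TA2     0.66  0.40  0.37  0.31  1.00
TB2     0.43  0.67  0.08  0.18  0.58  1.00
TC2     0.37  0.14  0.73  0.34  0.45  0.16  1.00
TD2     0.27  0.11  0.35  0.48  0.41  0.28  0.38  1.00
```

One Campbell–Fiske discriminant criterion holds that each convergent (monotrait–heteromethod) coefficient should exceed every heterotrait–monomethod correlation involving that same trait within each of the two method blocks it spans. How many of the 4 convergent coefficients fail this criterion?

Checking each validity diagonal entry against its comparison values:
TA (methods 1·2): 0.66 vs {0.35, 0.58, 0.42, 0.45, 0.38, 0.41} → pass.
TB (methods 1·2): 0.67 vs {0.35, 0.58, 0.17, 0.16, 0.20, 0.28} → pass.
TC (methods 1·2): 0.73 vs {0.42, 0.45, 0.17, 0.16, 0.39, 0.38} → pass.
TD (methods 1·2): 0.48 vs {0.38, 0.41, 0.20, 0.28, 0.39, 0.38} → pass.
0 of 4 fail.

0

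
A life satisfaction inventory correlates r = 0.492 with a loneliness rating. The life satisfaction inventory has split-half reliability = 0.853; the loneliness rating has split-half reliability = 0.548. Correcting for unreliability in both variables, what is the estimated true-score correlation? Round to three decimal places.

0.720

r_true = r_obs / √(r_xx · r_yy) = 0.492 / √(0.853 × 0.548) = 0.492 / √0.467444 = 0.492 / 0.6837 ≈ 0.720.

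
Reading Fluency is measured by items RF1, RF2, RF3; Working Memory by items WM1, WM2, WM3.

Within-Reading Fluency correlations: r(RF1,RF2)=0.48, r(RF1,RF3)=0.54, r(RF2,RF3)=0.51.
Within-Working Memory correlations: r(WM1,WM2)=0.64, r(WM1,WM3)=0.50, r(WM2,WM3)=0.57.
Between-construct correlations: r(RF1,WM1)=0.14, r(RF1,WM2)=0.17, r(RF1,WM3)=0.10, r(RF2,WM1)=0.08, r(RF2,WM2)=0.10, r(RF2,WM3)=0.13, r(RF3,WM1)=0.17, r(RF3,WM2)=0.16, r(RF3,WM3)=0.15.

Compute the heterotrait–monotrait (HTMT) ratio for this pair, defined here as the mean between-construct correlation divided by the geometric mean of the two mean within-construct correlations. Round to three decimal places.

0.247

Between-construct mean = 1.20/9 = 0.1333.
Mean within-RF = 1.53/3 = 0.5100; mean within-WM = 1.71/3 = 0.5700.
Geometric mean = √(0.5100 × 0.5700) = 0.5392.
HTMT = 0.1333 / 0.5392 = 0.247.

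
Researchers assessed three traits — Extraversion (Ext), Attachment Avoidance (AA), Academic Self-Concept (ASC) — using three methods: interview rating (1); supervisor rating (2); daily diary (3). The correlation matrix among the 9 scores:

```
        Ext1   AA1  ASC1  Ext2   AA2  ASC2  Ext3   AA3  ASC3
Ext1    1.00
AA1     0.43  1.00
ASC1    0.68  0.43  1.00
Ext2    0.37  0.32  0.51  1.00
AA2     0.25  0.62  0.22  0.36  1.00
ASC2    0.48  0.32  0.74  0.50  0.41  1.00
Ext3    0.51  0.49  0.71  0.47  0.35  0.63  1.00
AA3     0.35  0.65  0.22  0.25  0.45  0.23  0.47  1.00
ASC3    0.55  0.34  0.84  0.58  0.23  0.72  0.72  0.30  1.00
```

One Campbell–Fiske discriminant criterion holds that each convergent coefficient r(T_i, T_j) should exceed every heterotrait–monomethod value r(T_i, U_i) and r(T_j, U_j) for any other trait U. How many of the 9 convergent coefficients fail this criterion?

5

Convergent coefficients and their comparison sets:
Ext (methods 1·2): 0.37 vs {0.43, 0.36, 0.68, 0.50} → fail.
Ext (methods 1·3): 0.51 vs {0.43, 0.47, 0.68, 0.72} → fail.
Ext (methods 2·3): 0.47 vs {0.36, 0.47, 0.50, 0.72} → fail.
AA (methods 1·2): 0.62 vs {0.43, 0.36, 0.43, 0.41} → pass.
AA (methods 1·3): 0.65 vs {0.43, 0.47, 0.43, 0.30} → pass.
AA (methods 2·3): 0.45 vs {0.36, 0.47, 0.41, 0.30} → fail.
ASC (methods 1·2): 0.74 vs {0.68, 0.50, 0.43, 0.41} → pass.
ASC (methods 1·3): 0.84 vs {0.68, 0.72, 0.43, 0.30} → pass.
ASC (methods 2·3): 0.72 vs {0.50, 0.72, 0.41, 0.30} → fail.
5 of 9 fail.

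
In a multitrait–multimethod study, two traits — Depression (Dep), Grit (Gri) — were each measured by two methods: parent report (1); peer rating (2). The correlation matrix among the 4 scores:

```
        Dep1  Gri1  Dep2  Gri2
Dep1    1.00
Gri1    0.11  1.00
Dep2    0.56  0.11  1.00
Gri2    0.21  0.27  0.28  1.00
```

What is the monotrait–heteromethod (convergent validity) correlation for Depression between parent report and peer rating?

Same trait (Dep), different methods: r(Dep1, Dep2) = 0.56.

0.56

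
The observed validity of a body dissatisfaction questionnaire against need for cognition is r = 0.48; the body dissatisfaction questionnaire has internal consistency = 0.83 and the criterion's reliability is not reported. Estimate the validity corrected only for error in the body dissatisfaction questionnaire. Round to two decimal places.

Single correction: r_c = r_obs / √r_xx = 0.48 / √0.83 = 0.48 / 0.9110 ≈ 0.53.

0.53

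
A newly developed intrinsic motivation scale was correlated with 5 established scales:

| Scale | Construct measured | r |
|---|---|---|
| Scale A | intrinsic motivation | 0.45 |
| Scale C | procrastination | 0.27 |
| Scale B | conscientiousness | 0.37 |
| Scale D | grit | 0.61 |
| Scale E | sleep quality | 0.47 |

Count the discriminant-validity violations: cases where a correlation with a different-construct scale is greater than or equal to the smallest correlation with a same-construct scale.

Convergent (same construct = intrinsic motivation): Scale A.
Smallest convergent = 0.45. Discriminant values: 0.27, 0.37, 0.61, 0.47; count ≥ 0.45 → 2.

2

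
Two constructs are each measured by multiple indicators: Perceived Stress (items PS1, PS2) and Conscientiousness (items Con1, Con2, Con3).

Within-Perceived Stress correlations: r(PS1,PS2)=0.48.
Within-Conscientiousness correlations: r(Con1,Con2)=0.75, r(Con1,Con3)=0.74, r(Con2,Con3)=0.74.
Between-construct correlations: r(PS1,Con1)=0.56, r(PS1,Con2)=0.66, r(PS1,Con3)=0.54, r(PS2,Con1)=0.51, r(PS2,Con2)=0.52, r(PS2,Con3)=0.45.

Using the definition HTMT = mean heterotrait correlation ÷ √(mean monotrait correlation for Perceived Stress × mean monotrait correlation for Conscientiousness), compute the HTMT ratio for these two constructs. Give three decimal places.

0.904

Mean between = 3.24/6 = 0.5400.
Mean within-PS = 0.48/1 = 0.4800; mean within-Con = 2.23/3 = 0.7433.
Geometric mean = √(0.4800 × 0.7433) = 0.5973.
HTMT = 0.5400 / 0.5973 = 0.904.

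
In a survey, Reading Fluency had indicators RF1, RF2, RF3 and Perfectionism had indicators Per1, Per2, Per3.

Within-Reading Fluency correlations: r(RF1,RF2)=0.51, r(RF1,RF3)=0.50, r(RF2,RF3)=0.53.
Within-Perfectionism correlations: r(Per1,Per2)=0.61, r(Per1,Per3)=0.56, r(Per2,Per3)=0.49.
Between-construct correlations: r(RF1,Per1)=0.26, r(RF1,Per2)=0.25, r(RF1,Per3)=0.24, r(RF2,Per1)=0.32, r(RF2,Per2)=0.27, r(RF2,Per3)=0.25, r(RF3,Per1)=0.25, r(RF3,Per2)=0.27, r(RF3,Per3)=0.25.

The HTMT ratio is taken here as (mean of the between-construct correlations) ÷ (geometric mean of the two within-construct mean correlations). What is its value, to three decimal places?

Mean heterotrait r = 2.36/9 = 0.2622.
Mean within-RF = 1.54/3 = 0.5133; mean within-Per = 1.66/3 = 0.5533.
Geometric mean = √(0.5133 × 0.5533) = 0.5329.
HTMT = 0.2622 / 0.5329 = 0.492.

0.492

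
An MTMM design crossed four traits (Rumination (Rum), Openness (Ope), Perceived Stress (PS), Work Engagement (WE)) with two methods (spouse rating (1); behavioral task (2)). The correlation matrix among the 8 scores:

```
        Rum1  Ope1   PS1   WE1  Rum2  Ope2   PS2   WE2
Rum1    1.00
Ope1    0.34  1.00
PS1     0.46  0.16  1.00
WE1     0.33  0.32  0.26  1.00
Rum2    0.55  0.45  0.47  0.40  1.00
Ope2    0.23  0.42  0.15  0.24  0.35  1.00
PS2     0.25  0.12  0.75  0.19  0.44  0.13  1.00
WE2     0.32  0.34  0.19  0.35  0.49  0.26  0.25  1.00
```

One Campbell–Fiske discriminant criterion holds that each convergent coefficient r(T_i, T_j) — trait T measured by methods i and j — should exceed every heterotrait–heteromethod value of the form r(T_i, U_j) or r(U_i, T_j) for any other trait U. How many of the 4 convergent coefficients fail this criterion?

2

Checking each validity diagonal entry against its comparison values:
Rum (methods 1·2): 0.55 vs {0.23, 0.45, 0.25, 0.47, 0.32, 0.40} → pass.
Ope (methods 1·2): 0.42 vs {0.45, 0.23, 0.12, 0.15, 0.34, 0.24} → fail.
PS (methods 1·2): 0.75 vs {0.47, 0.25, 0.15, 0.12, 0.19, 0.19} → pass.
WE (methods 1·2): 0.35 vs {0.40, 0.32, 0.24, 0.34, 0.19, 0.19} → fail.
2 of 4 fail.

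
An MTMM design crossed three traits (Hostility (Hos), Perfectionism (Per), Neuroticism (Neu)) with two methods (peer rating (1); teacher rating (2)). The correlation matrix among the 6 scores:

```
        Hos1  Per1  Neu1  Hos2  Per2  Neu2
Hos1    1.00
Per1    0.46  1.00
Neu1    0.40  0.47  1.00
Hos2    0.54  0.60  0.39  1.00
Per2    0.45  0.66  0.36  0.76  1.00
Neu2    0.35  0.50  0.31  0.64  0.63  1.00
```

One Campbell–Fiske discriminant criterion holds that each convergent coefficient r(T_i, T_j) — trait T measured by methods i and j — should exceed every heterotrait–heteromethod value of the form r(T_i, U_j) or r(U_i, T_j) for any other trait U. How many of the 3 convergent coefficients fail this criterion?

2

Checking each validity diagonal entry against its comparison values:
Hos (methods 1·2): 0.54 vs {0.45, 0.60, 0.35, 0.39} → fail.
Per (methods 1·2): 0.66 vs {0.60, 0.45, 0.50, 0.36} → pass.
Neu (methods 1·2): 0.31 vs {0.39, 0.35, 0.36, 0.50} → fail.
2 of 3 fail.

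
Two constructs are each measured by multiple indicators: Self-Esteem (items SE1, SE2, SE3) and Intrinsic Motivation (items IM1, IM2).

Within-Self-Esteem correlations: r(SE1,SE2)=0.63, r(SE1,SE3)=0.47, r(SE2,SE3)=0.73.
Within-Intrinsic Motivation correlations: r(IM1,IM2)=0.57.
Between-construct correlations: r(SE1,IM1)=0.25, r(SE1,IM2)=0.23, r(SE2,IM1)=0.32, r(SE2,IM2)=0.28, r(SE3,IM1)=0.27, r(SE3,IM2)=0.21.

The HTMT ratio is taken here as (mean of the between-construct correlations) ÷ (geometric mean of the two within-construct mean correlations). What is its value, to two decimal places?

0.44

Between-construct mean = 1.56/6 = 0.2600.
Mean within-SE = 1.83/3 = 0.6100; mean within-IM = 0.57/1 = 0.5700.
Geometric mean = √(0.6100 × 0.5700) = 0.5897.
HTMT = 0.2600 / 0.5897 = 0.44.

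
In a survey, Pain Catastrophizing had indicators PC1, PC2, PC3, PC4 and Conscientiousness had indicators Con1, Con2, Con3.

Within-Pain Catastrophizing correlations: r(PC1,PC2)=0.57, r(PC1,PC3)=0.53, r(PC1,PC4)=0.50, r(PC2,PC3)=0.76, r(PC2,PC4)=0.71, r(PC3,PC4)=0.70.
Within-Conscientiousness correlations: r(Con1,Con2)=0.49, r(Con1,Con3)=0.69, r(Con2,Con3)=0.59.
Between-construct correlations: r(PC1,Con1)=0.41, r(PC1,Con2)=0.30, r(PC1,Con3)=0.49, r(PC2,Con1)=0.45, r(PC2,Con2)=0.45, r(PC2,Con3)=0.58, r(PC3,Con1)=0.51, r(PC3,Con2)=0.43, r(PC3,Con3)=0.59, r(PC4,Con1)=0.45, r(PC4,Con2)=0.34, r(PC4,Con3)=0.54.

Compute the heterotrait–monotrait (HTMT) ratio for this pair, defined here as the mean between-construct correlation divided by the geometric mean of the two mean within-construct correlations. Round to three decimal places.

Between-construct mean = 5.54/12 = 0.4617.
Mean within-PC = 3.77/6 = 0.6283; mean within-Con = 1.77/3 = 0.5900.
Geometric mean = √(0.6283 × 0.5900) = 0.6088.
HTMT = 0.4617 / 0.6088 = 0.758.

0.758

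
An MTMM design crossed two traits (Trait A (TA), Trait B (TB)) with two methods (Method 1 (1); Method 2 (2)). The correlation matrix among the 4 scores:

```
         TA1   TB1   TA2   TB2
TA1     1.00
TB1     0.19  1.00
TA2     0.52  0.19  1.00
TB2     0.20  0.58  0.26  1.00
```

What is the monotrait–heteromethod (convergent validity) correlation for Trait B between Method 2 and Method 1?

Same trait (TB), different methods: r(TB2, TB1) = 0.58.

0.58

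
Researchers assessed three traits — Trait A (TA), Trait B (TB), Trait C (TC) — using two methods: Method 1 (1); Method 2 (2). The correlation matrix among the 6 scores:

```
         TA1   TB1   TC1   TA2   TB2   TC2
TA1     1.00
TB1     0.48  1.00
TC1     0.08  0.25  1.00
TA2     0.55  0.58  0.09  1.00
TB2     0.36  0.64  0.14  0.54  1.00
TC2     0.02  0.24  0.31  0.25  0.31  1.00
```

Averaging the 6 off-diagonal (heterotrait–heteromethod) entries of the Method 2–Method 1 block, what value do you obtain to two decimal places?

0.24

HTHM values (method 2 × method 1): 0.58, 0.09, 0.36, 0.14, 0.02, 0.24; mean = 1.43/6 = 0.24.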